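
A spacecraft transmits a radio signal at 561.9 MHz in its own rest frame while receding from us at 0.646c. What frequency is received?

Relativistic Doppler for frequency: f' = f₀ · √((1 − β)/(1 + β)).
f' = 561.9 × √(0.3540/1.6460) = 561.9 × 0.46375 ≈ 260.6 MHz.

260.6 MHz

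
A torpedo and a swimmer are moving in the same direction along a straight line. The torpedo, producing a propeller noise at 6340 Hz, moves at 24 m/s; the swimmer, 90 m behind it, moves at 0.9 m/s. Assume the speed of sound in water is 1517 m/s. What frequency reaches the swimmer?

6245 Hz

The swimmer is behind, so the torpedo is moving away from it while the swimmer is moving toward the torpedo.
With source receding and observer approaching, f' = f · (v + v_o)/(v + v_s).
f' = 6340 × (1517 + 0.9)/(1517 + 24) = 6340 × 1517.9/1541 ≈ 6245 Hz.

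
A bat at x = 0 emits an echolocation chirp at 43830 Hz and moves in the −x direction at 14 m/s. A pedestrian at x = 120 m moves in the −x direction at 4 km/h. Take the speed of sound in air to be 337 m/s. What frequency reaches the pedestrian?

4 km/h = 1.111 m/s.
The observer lies on the +x side, so the source is heading away from the observer and the observer is heading toward the source.
With source receding and observer approaching, f' = f · (v + v_o)/(v + v_s).
f' = 43830 × (337 + 1.111)/(337 + 14) = 43830 × 338.11/351 ≈ 42221 Hz.

42221 Hz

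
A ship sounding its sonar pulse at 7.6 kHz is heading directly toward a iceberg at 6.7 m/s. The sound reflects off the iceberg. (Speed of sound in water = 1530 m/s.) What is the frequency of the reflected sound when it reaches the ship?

7.67 kHz

The iceberg receives the sound from a moving source: f₁ = f₀ · v/(v − v_e) = 7.6 × 1530/1523.3 ≈ 7.63 kHz.
On the return leg the ship is a moving observer: f₂ = f₁ · (v + v_e)/v = 7.63 × 1536.7/1530 ≈ 7.67 kHz.
Equivalently f₂ = f₀ · (v + v_e)/(v − v_e).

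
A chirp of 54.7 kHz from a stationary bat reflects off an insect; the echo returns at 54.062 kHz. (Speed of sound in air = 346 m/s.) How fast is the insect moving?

Double Doppler shift off a moving reflector: f₂ = f₀ · (v + u)/(v − u) (u > 0 toward emitter).
Rearranging, u = v · (f₂ − f₀)/(f₂ + f₀) = 346 × -0.638/108.762 ≈ -2.03 m/s.
So the insect is moving at 2.03 m/s away from the emitter.

2.03 m/s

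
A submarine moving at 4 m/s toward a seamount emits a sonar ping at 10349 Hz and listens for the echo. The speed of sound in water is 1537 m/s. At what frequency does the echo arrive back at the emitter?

10403 Hz

The seamount receives the sound from a moving source: f₁ = f₀ · v/(v − v_e) = 10349 × 1537/1533 ≈ 10376 Hz.
On the return leg the submarine is a moving observer: f₂ = f₁ · (v + v_e)/v = 10376 × 1541/1537 ≈ 10403 Hz.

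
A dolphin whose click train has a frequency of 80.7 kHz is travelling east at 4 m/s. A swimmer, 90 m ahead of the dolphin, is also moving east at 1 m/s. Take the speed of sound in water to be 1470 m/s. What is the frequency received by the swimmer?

The swimmer is ahead, so the dolphin is moving toward it while the swimmer is moving away from the dolphin.
General Doppler shift: f' = f · (v − v_o)/(v − v_s).
f' = 80.7 × (1470 − 1)/(1470 − 4) = 80.7 × 1469/1466 ≈ 80.9 kHz.

80.9 kHz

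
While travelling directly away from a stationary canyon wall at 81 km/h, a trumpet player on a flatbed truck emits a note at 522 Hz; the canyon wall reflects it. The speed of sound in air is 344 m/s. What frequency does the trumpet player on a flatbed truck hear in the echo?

458 Hz

81 km/h = 22.5 m/s.
The canyon wall receives the sound from a moving source: f₁ = f₀ · v/(v + v_e) = 522 × 344/366.5 ≈ 490 Hz.
On the return leg the trumpet player on a flatbed truck is a moving observer: f₂ = f₁ · (v − v_e)/v = 490 × 321.5/344 ≈ 458 Hz.
Equivalently f₂ = f₀ · (v − v_e)/(v + v_e).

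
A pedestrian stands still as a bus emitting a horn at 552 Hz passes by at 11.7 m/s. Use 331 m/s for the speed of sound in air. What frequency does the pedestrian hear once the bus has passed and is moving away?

Receding: f₂ = f · v/(v + v_s) = 552 × 331/342.7 ≈ 533 Hz.

533 Hz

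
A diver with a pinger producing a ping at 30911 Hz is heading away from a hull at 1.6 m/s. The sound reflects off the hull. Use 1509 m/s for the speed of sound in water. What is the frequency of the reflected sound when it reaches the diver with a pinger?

The hull receives the sound from a moving source: f₁ = f₀ · v/(v + v_e) = 30911 × 1509/1510.6 ≈ 30878 Hz.
On the return leg the diver with a pinger is a moving observer: f₂ = f₁ · (v − v_e)/v = 30878 × 1507.4/1509 ≈ 30846 Hz.

30846 Hz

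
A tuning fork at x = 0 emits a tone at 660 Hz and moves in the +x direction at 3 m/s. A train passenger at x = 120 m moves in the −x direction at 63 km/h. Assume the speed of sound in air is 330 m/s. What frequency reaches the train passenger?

63 km/h = 17.5 m/s.
The observer lies on the +x side, so the source is heading toward the observer and the observer is heading toward the source.
With source approaching and observer approaching, f' = f · (v + v_o)/(v − v_s).
f' = 660 × (330 + 17.5)/(330 − 3) = 660 × 347.5/327 ≈ 701 Hz.

701 Hz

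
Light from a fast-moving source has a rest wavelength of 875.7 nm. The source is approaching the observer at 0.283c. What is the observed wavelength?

654.6 nm

Relativistic Doppler for wavelength: λ' = λ₀ · √((1 − β)/(1 + β)).
λ' = 875.7 × √(0.7170/1.2830) = 875.7 × 0.74756 ≈ 654.6 nm.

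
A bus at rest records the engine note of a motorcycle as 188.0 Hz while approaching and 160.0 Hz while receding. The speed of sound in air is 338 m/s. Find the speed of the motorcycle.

f₁/f₂ = (v + v_s)/(v − v_s), so v_s = v · (f₁ − f₂)/(f₁ + f₂).
v_s = 338 × (188.0 − 160.0)/(188.0 + 160.0) = 338 × 28.0/348.0 ≈ 27 m/s.

27 m/s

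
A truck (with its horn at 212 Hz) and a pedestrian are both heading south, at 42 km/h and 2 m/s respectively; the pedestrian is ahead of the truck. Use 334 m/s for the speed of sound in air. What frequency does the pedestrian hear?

42 km/h = 11.67 m/s.
The pedestrian is ahead, so the truck is moving toward it while the pedestrian is moving away from the truck.
With source approaching and observer receding, f' = f · (v − v_o)/(v − v_s).
f' = 212 × (334 − 2)/(334 − 11.67) = 212 × 332/322.33 ≈ 218 Hz.

218 Hz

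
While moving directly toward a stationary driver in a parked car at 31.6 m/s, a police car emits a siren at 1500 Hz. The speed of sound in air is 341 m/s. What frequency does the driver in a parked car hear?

With the source moving toward a stationary observer, f' = f · v/(v − v_s).
f' = 1500 × 341/(341 − 31.6) = 1500 × 341/309.4 ≈ 1653 Hz.

1653 Hz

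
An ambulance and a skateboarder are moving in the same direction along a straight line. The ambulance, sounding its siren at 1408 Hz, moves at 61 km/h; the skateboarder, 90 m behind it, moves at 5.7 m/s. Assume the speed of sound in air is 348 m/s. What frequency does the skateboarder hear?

61 km/h = 16.94 m/s.
The skateboarder is behind, so the ambulance is moving away from it while the skateboarder is moving toward the ambulance.
Both move, so f' = f · (v + v_o)/(v + v_s).
f' = 1408 × (348 + 5.7)/(348 + 16.94) = 1408 × 353.7/364.94 ≈ 1365 Hz.

1365 Hz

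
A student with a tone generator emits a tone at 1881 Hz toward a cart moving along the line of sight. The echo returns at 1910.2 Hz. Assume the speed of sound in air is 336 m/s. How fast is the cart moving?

Double Doppler shift off a moving reflector: f₂ = f₀ · (v + u)/(v − u) (u > 0 toward emitter).
Rearranging, u = v · (f₂ − f₀)/(f₂ + f₀) = 336 × 29.2/3791.2 ≈ 2.59 m/s.
So the cart is moving at 2.59 m/s toward the emitter.

2.59 m/s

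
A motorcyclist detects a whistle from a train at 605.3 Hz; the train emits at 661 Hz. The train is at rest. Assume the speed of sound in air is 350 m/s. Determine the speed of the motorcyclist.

29 m/s

f' < f, so the motorcyclist is receding.
f' = f · (v − v_o)/v ⇒ v_o = v · |f'/f − 1|.
v_o = 350 × |605.3/661 − 1| = 350 × 0.08427 ≈ 29 m/s.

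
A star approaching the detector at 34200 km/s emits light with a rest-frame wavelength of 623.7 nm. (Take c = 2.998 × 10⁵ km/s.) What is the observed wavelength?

556.2 nm

β = v/c = 34200/299800 = 0.1141.
Relativistic Doppler for wavelength: λ' = λ₀ · √((1 − β)/(1 + β)).
λ' = 623.7 × √(0.8859/1.1141) = 623.7 × 0.89175 ≈ 556.2 nm.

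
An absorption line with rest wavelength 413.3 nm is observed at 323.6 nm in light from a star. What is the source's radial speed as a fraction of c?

λ'/λ₀ = 0.7830 < 1 (blueshift), so the source is approaching.
λ'/λ₀ = √((1 − β)/(1 + β)) for an approaching source ⇒ β = (1 − r²)/(1 + r²) with r = λ'/λ₀.
β = (1 − 0.6130)/(1 + 0.6130) ≈ 0.240.

0.240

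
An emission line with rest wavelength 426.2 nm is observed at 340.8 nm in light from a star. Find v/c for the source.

λ'/λ₀ = 0.7996 < 1 (blueshift), so the source is approaching.
λ'/λ₀ = √((1 − β)/(1 + β)) for an approaching source ⇒ β = (1 − r²)/(1 + r²) with r = λ'/λ₀.
β = (1 − 0.6394)/(1 + 0.6394) ≈ 0.220.

0.220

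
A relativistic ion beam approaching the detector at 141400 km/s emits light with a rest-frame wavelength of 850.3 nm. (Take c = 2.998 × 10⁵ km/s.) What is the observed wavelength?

509.5 nm

β = v/c = 141400/299800 = 0.4716.
Relativistic Doppler for wavelength: λ' = λ₀ · √((1 − β)/(1 + β)).
λ' = 850.3 × √(0.5284/1.4716) = 850.3 × 0.59918 ≈ 509.5 nm.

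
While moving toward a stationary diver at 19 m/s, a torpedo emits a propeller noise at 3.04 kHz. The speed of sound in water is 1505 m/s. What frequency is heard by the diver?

Only the source moves, toward the listener, so f' = f · v/(v − v_s).
f' = 3.04 × 1505/(1505 − 19) = 3.04 × 1505/1486 ≈ 3.08 kHz.

3.08 kHz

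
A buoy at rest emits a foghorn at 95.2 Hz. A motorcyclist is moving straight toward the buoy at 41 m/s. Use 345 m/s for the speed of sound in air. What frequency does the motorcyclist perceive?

107 Hz

Moving observer, stationary source: f' = f · (v + v_o)/v.
f' = 95.2 × (345 + 41)/345 = 95.2 × 386/345 ≈ 107 Hz.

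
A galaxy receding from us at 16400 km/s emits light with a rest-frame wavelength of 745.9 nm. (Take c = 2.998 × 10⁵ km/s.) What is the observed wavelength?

787.9 nm

β = v/c = 16400/299800 = 0.0547.
Relativistic Doppler for wavelength: λ' = λ₀ · √((1 + β)/(1 − β)).
λ' = 745.9 × √(1.0547/0.9453) = 745.9 × 1.05628 ≈ 787.9 nm.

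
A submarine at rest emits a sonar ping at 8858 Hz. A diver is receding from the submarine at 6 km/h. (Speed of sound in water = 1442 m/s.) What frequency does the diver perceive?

6 km/h = 1.667 m/s.
Only the observer moves, away from the source, so f' = f · (v − v_o)/v.
f' = 8858 × (1442 − 1.667)/1442 = 8858 × 1440.3/1442 ≈ 8848 Hz.

8848 Hz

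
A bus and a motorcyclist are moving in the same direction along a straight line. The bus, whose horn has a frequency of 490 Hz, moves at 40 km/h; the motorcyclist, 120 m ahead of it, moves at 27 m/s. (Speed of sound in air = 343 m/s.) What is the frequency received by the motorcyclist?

40 km/h = 11.11 m/s.
The motorcyclist is ahead, so the bus is moving toward it while the motorcyclist is moving away from the bus.
Both move, so f' = f · (v − v_o)/(v − v_s).
f' = 490 × (343 − 27)/(343 − 11.11) = 490 × 316/331.89 ≈ 467 Hz.

467 Hz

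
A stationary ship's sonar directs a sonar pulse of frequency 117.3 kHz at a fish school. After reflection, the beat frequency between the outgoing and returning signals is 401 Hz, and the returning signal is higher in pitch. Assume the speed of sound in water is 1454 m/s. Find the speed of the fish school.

2.48 m/s

Double Doppler shift off a moving reflector: f₂ = f₀ · (v + u)/(v − u) (u > 0 toward emitter).
Returning signal is higher, so f₂ = f₀ + Δf = 117300 + 401 = 117701 Hz.
Rearranging, u = v · (f₂ − f₀)/(f₂ + f₀) = 1454 × 401/235001 ≈ 2.48 m/s.
So the fish school is moving at 2.48 m/s toward the emitter.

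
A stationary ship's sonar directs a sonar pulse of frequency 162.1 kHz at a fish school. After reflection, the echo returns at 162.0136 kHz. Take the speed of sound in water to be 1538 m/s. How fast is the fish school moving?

0.41 m/s

Double Doppler shift off a moving reflector: f₂ = f₀ · (v + u)/(v − u) (u > 0 toward emitter).
Rearranging, u = v · (f₂ − f₀)/(f₂ + f₀) = 1538 × -0.0864/324.1136 ≈ -0.41 m/s.
So the fish school is moving at 0.41 m/s away from the emitter.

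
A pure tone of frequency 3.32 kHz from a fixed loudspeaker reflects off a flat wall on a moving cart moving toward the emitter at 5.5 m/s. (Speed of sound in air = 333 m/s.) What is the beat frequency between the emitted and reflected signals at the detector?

112 Hz

The flat wall on a moving cart first receives the wave as a moving observer: f₁ = f₀ · (v + u)/v = 3.32 × (333 + 5.5)/333 ≈ 3.3748 kHz.
The reflection then acts as a moving source: f₂ = f₁ · v/(v − u) ≈ 3.4315 kHz.
Equivalently f₂ = f₀ · (v + u)/(v − u).
Beat frequency (with f₀ = 3320 Hz): |f₂ − f₀| = 2u·f₀/(v − u) = 2 × 5.5 × 3320/327.5 ≈ 112 Hz.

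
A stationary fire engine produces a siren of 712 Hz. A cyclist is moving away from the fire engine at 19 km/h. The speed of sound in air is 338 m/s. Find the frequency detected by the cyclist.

701 Hz

19 km/h = 5.278 m/s.
Only the observer moves, away from the source, so f' = f · (v − v_o)/v.
f' = 712 × (338 − 5.278)/338 = 712 × 332.72/338 ≈ 701 Hz.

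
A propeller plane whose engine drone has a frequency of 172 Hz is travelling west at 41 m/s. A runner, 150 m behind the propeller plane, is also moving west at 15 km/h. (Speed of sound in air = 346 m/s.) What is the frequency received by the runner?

15 km/h = 4.167 m/s.
The runner is behind, so the propeller plane is moving away from it while the runner is moving toward the propeller plane.
Both move, so f' = f · (v + v_o)/(v + v_s).
f' = 172 × (346 + 4.167)/(346 + 41) = 172 × 350.17/387 ≈ 156 Hz.

156 Hz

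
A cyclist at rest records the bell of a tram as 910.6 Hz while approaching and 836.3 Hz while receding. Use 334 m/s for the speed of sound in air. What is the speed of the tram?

14.2 m/s

f₁/f₂ = (v + v_s)/(v − v_s), so v_s = v · (f₁ − f₂)/(f₁ + f₂).
v_s = 334 × (910.6 − 836.3)/(910.6 + 836.3) = 334 × 74.3/1746.9 ≈ 14.2 m/s.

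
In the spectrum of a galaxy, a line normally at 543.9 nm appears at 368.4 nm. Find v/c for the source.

0.371

λ'/λ₀ = 0.6773 < 1 (blueshift), so the source is approaching.
λ'/λ₀ = √((1 − β)/(1 + β)) for an approaching source ⇒ β = (1 − r²)/(1 + r²) with r = λ'/λ₀.
β = (1 − 0.4588)/(1 + 0.4588) ≈ 0.371.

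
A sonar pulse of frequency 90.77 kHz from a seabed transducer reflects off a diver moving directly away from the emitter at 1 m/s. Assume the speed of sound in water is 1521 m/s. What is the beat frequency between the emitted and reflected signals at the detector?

The diver first receives the wave as a moving observer: f₁ = f₀ · (v − u)/v = 90.77 × (1521 − 1)/1521 ≈ 90.7103 kHz.
On reflection it acts as a source moving away from the stationary detector: f₂ = f₁ · v/(v + u) = 90.7103 × 1521/1522 ≈ 90.6507 kHz.
Beat frequency (with f₀ = 90770 Hz): |f₂ − f₀| = 2u·f₀/(v + u) = 2 × 1 × 90770/1522 ≈ 119 Hz.

119 Hz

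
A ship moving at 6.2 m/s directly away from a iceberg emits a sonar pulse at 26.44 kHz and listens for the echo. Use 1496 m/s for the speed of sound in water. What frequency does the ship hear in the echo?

The iceberg receives the sound from a moving source: f₁ = f₀ · v/(v + v_e) = 26.44 × 1496/1502.2 ≈ 26.3 kHz.
On the return leg the ship is a moving observer: f₂ = f₁ · (v − v_e)/v = 26.3 × 1489.8/1496 ≈ 26.2 kHz.

26.2 kHz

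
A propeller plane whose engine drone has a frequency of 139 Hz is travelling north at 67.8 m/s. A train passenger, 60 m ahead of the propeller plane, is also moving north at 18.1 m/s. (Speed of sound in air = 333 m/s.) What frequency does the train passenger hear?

The train passenger is ahead, so the propeller plane is moving toward it while the train passenger is moving away from the propeller plane.
General Doppler shift: f' = f · (v − v_o)/(v − v_s).
f' = 139 × (333 − 18.1)/(333 − 67.8) = 139 × 314.9/265.2 ≈ 165 Hz.

165 Hz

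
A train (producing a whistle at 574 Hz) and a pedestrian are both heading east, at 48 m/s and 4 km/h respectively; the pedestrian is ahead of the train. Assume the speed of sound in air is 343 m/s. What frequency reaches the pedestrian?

665 Hz

4 km/h = 1.111 m/s.
The pedestrian is ahead, so the train is moving toward it while the pedestrian is moving away from the train.
General Doppler shift: f' = f · (v − v_o)/(v − v_s).
f' = 574 × (343 − 1.111)/(343 − 48) = 574 × 341.89/295 ≈ 665 Hz.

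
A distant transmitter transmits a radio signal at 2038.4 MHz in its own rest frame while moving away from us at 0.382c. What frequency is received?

Relativistic Doppler for frequency: f' = f₀ · √((1 − β)/(1 + β)).
f' = 2038.4 × √(0.6180/1.3820) = 2038.4 × 0.66871 ≈ 1363.1 MHz.

1363.1 MHz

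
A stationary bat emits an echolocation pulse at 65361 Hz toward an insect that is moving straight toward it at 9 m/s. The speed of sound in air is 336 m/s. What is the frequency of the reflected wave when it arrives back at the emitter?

68959 Hz

The insect first receives the wave as a moving observer: f₁ = f₀ · (v + u)/v = 65361 × (336 + 9)/336 ≈ 67112 Hz.
On reflection it acts as a source moving toward the stationary detector: f₂ = f₁ · v/(v − u) = 67112 × 336/327 ≈ 68959 Hz.
Equivalently f₂ = f₀ · (v + u)/(v − u).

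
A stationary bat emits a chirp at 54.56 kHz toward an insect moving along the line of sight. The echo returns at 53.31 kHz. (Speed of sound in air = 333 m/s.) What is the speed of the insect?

3.9 m/s

Double Doppler shift off a moving reflector: f₂ = f₀ · (v + u)/(v − u) (u > 0 toward emitter).
Rearranging, u = v · (f₂ − f₀)/(f₂ + f₀) = 333 × -1.25/107.87 ≈ -3.9 m/s.
So the insect is moving at 3.9 m/s away from the emitter.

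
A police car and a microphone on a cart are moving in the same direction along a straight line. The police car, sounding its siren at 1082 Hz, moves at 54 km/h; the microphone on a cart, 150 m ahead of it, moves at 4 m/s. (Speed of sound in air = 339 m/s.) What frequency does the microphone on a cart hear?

1119 Hz

54 km/h = 15 m/s.
The microphone on a cart is ahead, so the police car is moving toward it while the microphone on a cart is moving away from the police car.
Both move, so f' = f · (v − v_o)/(v − v_s).
f' = 1082 × (339 − 4)/(339 − 15) = 1082 × 335/324 ≈ 1119 Hz.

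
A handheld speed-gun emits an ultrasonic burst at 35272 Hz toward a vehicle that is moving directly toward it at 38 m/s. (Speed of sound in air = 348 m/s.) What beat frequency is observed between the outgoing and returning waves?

8647 Hz

The vehicle first receives the wave as a moving observer: f₁ = f₀ · (v + u)/v = 35272 × (348 + 38)/348 ≈ 39124 Hz.
The reflection then acts as a moving source: f₂ = f₁ · v/(v − u) ≈ 43919 Hz.
Beat frequency: |f₂ − f₀| = 2u·f₀/(v − u) = 2 × 38 × 35272/310 ≈ 8647 Hz.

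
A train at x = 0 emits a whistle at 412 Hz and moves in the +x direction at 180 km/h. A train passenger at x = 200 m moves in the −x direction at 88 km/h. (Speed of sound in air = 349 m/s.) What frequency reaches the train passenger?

180 km/h = 50 m/s; 88 km/h = 24.44 m/s.
The observer lies on the +x side, so the source is heading toward the observer and the observer is heading toward the source.
With source approaching and observer approaching, f' = f · (v + v_o)/(v − v_s).
f' = 412 × (349 + 24.44)/(349 − 50) = 412 × 373.44/299 ≈ 515 Hz.

515 Hz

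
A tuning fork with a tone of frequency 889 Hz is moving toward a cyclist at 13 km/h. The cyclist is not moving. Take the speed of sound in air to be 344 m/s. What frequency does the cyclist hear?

898 Hz

13 km/h = 3.611 m/s.
Only the source moves, toward the listener, so f' = f · v/(v − v_s).
f' = 889 × 344/(344 − 3.611) = 889 × 344/340.4 ≈ 898 Hz.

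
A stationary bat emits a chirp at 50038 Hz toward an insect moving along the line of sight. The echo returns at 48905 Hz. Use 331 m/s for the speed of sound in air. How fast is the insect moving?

3.8 m/s

Double Doppler shift off a moving reflector: f₂ = f₀ · (v + u)/(v − u) (u > 0 toward emitter).
Rearranging, u = v · (f₂ − f₀)/(f₂ + f₀) = 331 × -1133/98943 ≈ -3.8 m/s.
So the insect is moving at 3.8 m/s away from the emitter.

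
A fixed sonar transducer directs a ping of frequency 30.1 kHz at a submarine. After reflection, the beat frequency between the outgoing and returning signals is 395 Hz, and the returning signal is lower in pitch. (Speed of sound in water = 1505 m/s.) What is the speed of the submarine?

9.9 m/s

Double Doppler shift off a moving reflector: f₂ = f₀ · (v + u)/(v − u) (u > 0 toward emitter).
Returning signal is lower, so f₂ = f₀ − Δf = 30100 − 395 = 29705 Hz.
Rearranging, u = v · (f₂ − f₀)/(f₂ + f₀) = 1505 × -395/59805 ≈ -9.9 m/s.
So the submarine is moving at 9.9 m/s away from the emitter.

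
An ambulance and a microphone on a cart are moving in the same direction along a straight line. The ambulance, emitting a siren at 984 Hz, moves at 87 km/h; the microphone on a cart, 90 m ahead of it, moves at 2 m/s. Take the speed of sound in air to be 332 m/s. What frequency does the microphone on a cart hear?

1055 Hz

87 km/h = 24.17 m/s.
The microphone on a cart is ahead, so the ambulance is moving toward it while the microphone on a cart is moving away from the ambulance.
Both move, so f' = f · (v − v_o)/(v − v_s).
f' = 984 × (332 − 2)/(332 − 24.17) = 984 × 330/307.83 ≈ 1055 Hz.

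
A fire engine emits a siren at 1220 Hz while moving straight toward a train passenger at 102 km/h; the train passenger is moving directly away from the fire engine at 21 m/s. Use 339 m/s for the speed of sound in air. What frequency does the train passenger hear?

102 km/h = 28.33 m/s.
Both move, so f' = f · (v − v_o)/(v − v_s).
f' = 1220 × (339 − 21)/(339 − 28.33) = 1220 × 318/310.67 ≈ 1249 Hz.

1249 Hz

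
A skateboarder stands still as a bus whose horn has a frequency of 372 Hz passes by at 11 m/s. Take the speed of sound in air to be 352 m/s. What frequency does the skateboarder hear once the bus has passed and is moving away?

Receding: f₂ = f · v/(v + v_s) = 372 × 352/363 ≈ 361 Hz.

361 Hz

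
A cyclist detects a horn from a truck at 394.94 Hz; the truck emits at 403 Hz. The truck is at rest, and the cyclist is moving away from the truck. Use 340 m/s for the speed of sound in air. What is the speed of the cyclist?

6.8 m/s

f' = f · (v − v_o)/v ⇒ v_o = v · |f'/f − 1|.
v_o = 340 × |394.94/403 − 1| = 340 × 0.02 ≈ 6.8 m/s.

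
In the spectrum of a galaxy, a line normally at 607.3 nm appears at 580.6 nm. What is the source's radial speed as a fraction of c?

λ'/λ₀ = 0.9560 < 1 (blueshift), so the source is approaching.
λ'/λ₀ = √((1 − β)/(1 + β)) for an approaching source ⇒ β = (1 − r²)/(1 + r²) with r = λ'/λ₀.
β = (1 − 0.9140)/(1 + 0.9140) ≈ 0.045.

0.045c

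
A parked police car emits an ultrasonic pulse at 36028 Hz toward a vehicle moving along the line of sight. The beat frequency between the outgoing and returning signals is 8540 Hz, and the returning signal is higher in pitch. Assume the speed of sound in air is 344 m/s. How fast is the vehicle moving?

36 m/s

Double Doppler shift off a moving reflector: f₂ = f₀ · (v + u)/(v − u) (u > 0 toward emitter).
Returning signal is higher, so f₂ = f₀ + Δf = 36028 + 8540 = 44568 Hz.
Rearranging, u = v · (f₂ − f₀)/(f₂ + f₀) = 344 × 8540/80596 ≈ 36 m/s.
So the vehicle is moving at 36 m/s toward the emitter.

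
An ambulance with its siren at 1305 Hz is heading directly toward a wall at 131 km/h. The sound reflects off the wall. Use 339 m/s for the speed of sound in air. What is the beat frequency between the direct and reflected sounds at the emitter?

131 km/h = 36.39 m/s.
The wall receives the sound from a moving source: f₁ = f₀ · v/(v − v_e) = 1305 × 339/302.61 ≈ 1462 Hz.
On the return leg the ambulance is a moving observer: f₂ = f₁ · (v + v_e)/v = 1462 × 375.39/339 ≈ 1619 Hz.
Equivalently f₂ = f₀ · (v + v_e)/(v − v_e).
Beat against the emitted tone: |f₂ − f₀| = 2v_e·f₀/(v − v_e) = 2 × 36.39 × 1305/302.61 ≈ 314 Hz.

314 Hz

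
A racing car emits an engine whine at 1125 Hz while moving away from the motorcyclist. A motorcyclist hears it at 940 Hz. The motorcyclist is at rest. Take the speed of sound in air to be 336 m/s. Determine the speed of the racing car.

66 m/s

f' = f · v/(v + v_s) ⇒ v_s = v · |1 − f/f'|.
v_s = 336 × |1 − 1125/940| = 336 × 0.1968 ≈ 66 m/s.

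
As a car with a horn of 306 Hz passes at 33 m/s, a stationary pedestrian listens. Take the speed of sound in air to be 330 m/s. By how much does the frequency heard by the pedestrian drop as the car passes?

61.8 Hz

Approaching: f₁ = f · v/(v − v_s) = 306 × 330/297 ≈ 340.0 Hz.
Receding: f₂ = f · v/(v + v_s) = 306 × 330/363 ≈ 278.2 Hz.
Drop: f₁ − f₂ = 2f·v·v_s/(v² − v_s²) = 2 × 306 × 330 × 33/(330² − 33²) ≈ 61.8 Hz.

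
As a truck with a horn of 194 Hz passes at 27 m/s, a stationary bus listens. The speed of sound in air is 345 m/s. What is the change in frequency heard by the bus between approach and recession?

30.6 Hz

Approaching: f₁ = f · v/(v − v_s) = 194 × 345/318 ≈ 210.5 Hz.
Receding: f₂ = f · v/(v + v_s) = 194 × 345/372 ≈ 179.9 Hz.
Drop: f₁ − f₂ = 2f·v·v_s/(v² − v_s²) = 2 × 194 × 345 × 27/(345² − 27²) ≈ 30.6 Hz.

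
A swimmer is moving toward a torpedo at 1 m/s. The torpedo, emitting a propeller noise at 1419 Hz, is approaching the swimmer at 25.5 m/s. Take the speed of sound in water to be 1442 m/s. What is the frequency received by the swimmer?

With source approaching and observer approaching, f' = f · (v + v_o)/(v − v_s).
f' = 1419 × (1442 + 1)/(1442 − 25.5) = 1419 × 1443/1416.5 ≈ 1446 Hz.

1446 Hz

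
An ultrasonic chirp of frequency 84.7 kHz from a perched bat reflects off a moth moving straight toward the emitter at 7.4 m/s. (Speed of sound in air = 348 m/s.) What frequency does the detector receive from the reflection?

88.4 kHz

The moth first receives the wave as a moving observer: f₁ = f₀ · (v + u)/v = 84.7 × (348 + 7.4)/348 ≈ 86.5 kHz.
On reflection it acts as a source moving toward the stationary detector: f₂ = f₁ · v/(v − u) = 86.5 × 348/340.6 ≈ 88.4 kHz.
Equivalently f₂ = f₀ · (v + u)/(v − u).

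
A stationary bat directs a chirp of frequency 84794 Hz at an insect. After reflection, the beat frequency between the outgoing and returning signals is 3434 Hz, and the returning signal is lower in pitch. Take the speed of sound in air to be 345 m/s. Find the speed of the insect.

7.1 m/s

Double Doppler shift off a moving reflector: f₂ = f₀ · (v + u)/(v − u) (u > 0 toward emitter).
Returning signal is lower, so f₂ = f₀ − Δf = 84794 − 3434 = 81360 Hz.
Rearranging, u = v · (f₂ − f₀)/(f₂ + f₀) = 345 × -3434/166154 ≈ -7.1 m/s.
So the insect is moving at 7.1 m/s away from the emitter.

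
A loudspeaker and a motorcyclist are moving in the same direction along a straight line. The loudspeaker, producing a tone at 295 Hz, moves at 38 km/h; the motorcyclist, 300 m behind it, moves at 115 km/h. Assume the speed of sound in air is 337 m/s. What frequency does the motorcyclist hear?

38 km/h = 10.56 m/s; 115 km/h = 31.94 m/s.
The motorcyclist is behind, so the loudspeaker is moving away from it while the motorcyclist is moving toward the loudspeaker.
With source receding and observer approaching, f' = f · (v + v_o)/(v + v_s).
f' = 295 × (337 + 31.94)/(337 + 10.56) = 295 × 368.94/347.56 ≈ 313 Hz.

313 Hz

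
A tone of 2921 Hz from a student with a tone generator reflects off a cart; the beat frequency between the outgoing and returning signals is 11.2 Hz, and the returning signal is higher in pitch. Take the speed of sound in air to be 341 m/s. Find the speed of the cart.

Double Doppler shift off a moving reflector: f₂ = f₀ · (v + u)/(v − u) (u > 0 toward emitter).
Returning signal is higher, so f₂ = f₀ + Δf = 2921 + 11.2 = 2932.2 Hz.
Rearranging, u = v · (f₂ − f₀)/(f₂ + f₀) = 341 × 11.2/5853.2 ≈ 0.65 m/s.
So the cart is moving at 0.65 m/s toward the emitter.

0.65 m/s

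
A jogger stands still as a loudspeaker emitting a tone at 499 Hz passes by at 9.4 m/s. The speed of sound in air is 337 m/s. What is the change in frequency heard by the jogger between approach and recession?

Approaching: f₁ = f · v/(v − v_s) = 499 × 337/327.6 ≈ 513.3 Hz.
Receding: f₂ = f · v/(v + v_s) = 499 × 337/346.4 ≈ 485.5 Hz.
Drop: f₁ − f₂ = 2f·v·v_s/(v² − v_s²) = 2 × 499 × 337 × 9.4/(337² − 9.4²) ≈ 27.9 Hz.

27.9 Hz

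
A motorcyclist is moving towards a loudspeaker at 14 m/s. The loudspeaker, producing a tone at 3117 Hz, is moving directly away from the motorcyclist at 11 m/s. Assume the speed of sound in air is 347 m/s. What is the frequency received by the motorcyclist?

3143 Hz

General Doppler shift: f' = f · (v + v_o)/(v + v_s).
f' = 3117 × (347 + 14)/(347 + 11) = 3117 × 361/358 ≈ 3143 Hz.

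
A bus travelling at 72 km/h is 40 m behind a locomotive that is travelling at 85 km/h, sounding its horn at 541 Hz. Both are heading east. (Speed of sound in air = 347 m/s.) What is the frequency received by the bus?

85 km/h = 23.61 m/s; 72 km/h = 20 m/s.
The bus is behind, so the locomotive is moving away from it while the bus is moving toward the locomotive.
With source receding and observer approaching, f' = f · (v + v_o)/(v + v_s).
f' = 541 × (347 + 20)/(347 + 23.61) = 541 × 367/370.61 ≈ 536 Hz.

536 Hz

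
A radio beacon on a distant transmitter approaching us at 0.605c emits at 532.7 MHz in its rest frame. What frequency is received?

Relativistic Doppler for frequency: f' = f₀ · √((1 + β)/(1 − β)).
f' = 532.7 × √(1.6050/0.3950) = 532.7 × 2.01576 ≈ 1073.8 MHz.

1073.8 MHz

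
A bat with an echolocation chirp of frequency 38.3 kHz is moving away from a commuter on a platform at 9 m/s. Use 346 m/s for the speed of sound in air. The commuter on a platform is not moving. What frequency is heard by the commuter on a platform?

Only the source moves, away from the listener, so f' = f · v/(v + v_s).
f' = 38.3 × 346/(346 + 9) = 38.3 × 346/355 ≈ 37.3 kHz.

37.3 kHz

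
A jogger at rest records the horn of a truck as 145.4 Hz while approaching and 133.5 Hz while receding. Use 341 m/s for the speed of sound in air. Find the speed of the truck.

14.5 m/s

f₁/f₂ = (v + v_s)/(v − v_s), so v_s = v · (f₁ − f₂)/(f₁ + f₂).
v_s = 341 × (145.4 − 133.5)/(145.4 + 133.5) = 341 × 11.9/278.9 ≈ 14.5 m/s.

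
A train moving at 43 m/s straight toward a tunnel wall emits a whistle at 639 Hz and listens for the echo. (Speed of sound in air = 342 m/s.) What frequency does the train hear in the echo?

823 Hz

The tunnel wall receives the sound from a moving source: f₁ = f₀ · v/(v − v_e) = 639 × 342/299 ≈ 731 Hz.
On the return leg the train is a moving observer: f₂ = f₁ · (v + v_e)/v = 731 × 385/342 ≈ 823 Hz.
Equivalently f₂ = f₀ · (v + v_e)/(v − v_e).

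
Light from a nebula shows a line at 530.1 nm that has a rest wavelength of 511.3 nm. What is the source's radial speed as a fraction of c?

0.036

λ'/λ₀ = 1.0368 > 1 (redshift), so the source is receding.
λ'/λ₀ = √((1 + β)/(1 − β)) for a receding source ⇒ β = (r² − 1)/(r² + 1) with r = λ'/λ₀.
β = (1.0749 − 1)/(1.0749 + 1) ≈ 0.036.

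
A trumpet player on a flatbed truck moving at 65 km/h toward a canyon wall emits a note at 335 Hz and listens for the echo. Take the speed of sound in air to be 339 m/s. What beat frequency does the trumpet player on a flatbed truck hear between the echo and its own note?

65 km/h = 18.06 m/s.
The canyon wall receives the sound from a moving source: f₁ = f₀ · v/(v − v_e) = 335 × 339/320.94 ≈ 353.8 Hz.
On the return leg the trumpet player on a flatbed truck is a moving observer: f₂ = f₁ · (v + v_e)/v = 353.8 × 357.06/339 ≈ 372.7 Hz.
Equivalently f₂ = f₀ · (v + v_e)/(v − v_e).
Beat against the emitted tone: |f₂ − f₀| = 2v_e·f₀/(v − v_e) = 2 × 18.06 × 335/320.94 ≈ 37.7 Hz.

37.7 Hz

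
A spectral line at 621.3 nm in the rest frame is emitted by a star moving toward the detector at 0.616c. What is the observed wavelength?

302.9 nm

Relativistic Doppler for wavelength: λ' = λ₀ · √((1 − β)/(1 + β)).
λ' = 621.3 × √(0.3840/1.6160) = 621.3 × 0.48747 ≈ 302.9 nm.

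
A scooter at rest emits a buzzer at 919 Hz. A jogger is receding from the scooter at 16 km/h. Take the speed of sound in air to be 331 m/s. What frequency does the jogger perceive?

16 km/h = 4.444 m/s.
Moving observer, stationary source: f' = f · (v − v_o)/v.
f' = 919 × (331 − 4.444)/331 = 919 × 326.56/331 ≈ 907 Hz.

907 Hz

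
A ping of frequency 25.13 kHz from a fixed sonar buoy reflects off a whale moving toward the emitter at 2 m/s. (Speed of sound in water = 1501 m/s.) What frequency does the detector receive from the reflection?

25.2 kHz

The whale first receives the wave as a moving observer: f₁ = f₀ · (v + u)/v = 25.13 × (1501 + 2)/1501 ≈ 25.2 kHz.
The reflection then acts as a moving source: f₂ = f₁ · v/(v − u) ≈ 25.2 kHz.
Equivalently f₂ = f₀ · (v + u)/(v − u).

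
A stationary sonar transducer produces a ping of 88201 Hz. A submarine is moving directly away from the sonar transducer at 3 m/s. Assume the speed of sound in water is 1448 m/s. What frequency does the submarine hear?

Only the observer moves, away from the source, so f' = f · (v − v_o)/v.
f' = 88201 × (1448 − 3)/1448 = 88201 × 1445/1448 ≈ 88018 Hz.

88018 Hz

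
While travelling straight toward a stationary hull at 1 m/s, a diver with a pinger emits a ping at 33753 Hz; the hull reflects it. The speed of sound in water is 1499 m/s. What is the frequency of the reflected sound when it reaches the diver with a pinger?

33798 Hz

The hull receives the sound from a moving source: f₁ = f₀ · v/(v − v_e) = 33753 × 1499/1498 ≈ 33776 Hz.
On the return leg the diver with a pinger is a moving observer: f₂ = f₁ · (v + v_e)/v = 33776 × 1500/1499 ≈ 33798 Hz.
Equivalently f₂ = f₀ · (v + v_e)/(v − v_e).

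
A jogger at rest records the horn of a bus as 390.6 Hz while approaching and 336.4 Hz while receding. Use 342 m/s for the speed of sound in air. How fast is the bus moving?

f₁/f₂ = (v + v_s)/(v − v_s), so v_s = v · (f₁ − f₂)/(f₁ + f₂).
v_s = 342 × (390.6 − 336.4)/(390.6 + 336.4) = 342 × 54.2/727.0 ≈ 25 m/s.

25 m/s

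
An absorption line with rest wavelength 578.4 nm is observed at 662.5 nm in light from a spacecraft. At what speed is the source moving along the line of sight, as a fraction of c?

λ'/λ₀ = 1.1454 > 1 (redshift), so the source is receding.
λ'/λ₀ = √((1 + β)/(1 − β)) for a receding source ⇒ β = (r² − 1)/(r² + 1) with r = λ'/λ₀.
β = (1.3119 − 1)/(1.3119 + 1) ≈ 0.135.

0.135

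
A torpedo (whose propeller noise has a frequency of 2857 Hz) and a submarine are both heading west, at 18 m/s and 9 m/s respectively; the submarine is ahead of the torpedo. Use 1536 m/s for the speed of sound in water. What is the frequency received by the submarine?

The submarine is ahead, so the torpedo is moving toward it while the submarine is moving away from the torpedo.
With source approaching and observer receding, f' = f · (v − v_o)/(v − v_s).
f' = 2857 × (1536 − 9)/(1536 − 18) = 2857 × 1527/1518 ≈ 2874 Hz.

2874 Hz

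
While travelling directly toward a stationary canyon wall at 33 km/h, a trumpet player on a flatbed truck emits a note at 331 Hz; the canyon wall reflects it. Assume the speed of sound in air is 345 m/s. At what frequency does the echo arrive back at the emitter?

349 Hz

33 km/h = 9.167 m/s.
The canyon wall receives the sound from a moving source: f₁ = f₀ · v/(v − v_e) = 331 × 345/335.83 ≈ 340 Hz.
On the return leg the trumpet player on a flatbed truck is a moving observer: f₂ = f₁ · (v + v_e)/v = 340 × 354.17/345 ≈ 349 Hz.
Equivalently f₂ = f₀ · (v + v_e)/(v − v_e).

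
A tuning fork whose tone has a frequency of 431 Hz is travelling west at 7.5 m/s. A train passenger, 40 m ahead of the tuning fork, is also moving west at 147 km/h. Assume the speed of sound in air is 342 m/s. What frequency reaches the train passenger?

388 Hz

147 km/h = 40.83 m/s.
The train passenger is ahead, so the tuning fork is moving toward it while the train passenger is moving away from the tuning fork.
General Doppler shift: f' = f · (v − v_o)/(v − v_s).
f' = 431 × (342 − 40.83)/(342 − 7.5) = 431 × 301.17/334.5 ≈ 388 Hz.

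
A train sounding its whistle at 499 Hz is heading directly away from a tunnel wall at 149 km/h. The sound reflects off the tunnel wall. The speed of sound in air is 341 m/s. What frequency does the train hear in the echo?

391 Hz

149 km/h = 41.39 m/s.
The tunnel wall receives the sound from a moving source: f₁ = f₀ · v/(v + v_e) = 499 × 341/382.39 ≈ 445 Hz.
On the return leg the train is a moving observer: f₂ = f₁ · (v − v_e)/v = 445 × 299.61/341 ≈ 391 Hz.
Equivalently f₂ = f₀ · (v − v_e)/(v + v_e).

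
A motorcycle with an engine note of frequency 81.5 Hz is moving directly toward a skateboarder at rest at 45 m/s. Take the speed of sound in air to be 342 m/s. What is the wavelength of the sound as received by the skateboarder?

3.64 m

With the source moving toward a stationary observer, f' = f · v/(v − v_s).
f' = 81.5 × 342/(342 − 45) ≈ 94 Hz.
λ' = v/f' = 342/93.8485 ≈ 3.64 m.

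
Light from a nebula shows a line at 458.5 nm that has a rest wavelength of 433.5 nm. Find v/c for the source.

λ'/λ₀ = 1.0577 > 1 (redshift), so the source is receding.
λ'/λ₀ = √((1 + β)/(1 − β)) for a receding source ⇒ β = (r² − 1)/(r² + 1) with r = λ'/λ₀.
β = (1.1187 − 1)/(1.1187 + 1) ≈ 0.056.

0.056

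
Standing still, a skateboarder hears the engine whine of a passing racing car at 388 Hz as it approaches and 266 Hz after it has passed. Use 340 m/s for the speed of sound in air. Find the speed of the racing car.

63 m/s

f₁/f₂ = (v + v_s)/(v − v_s), so v_s = v · (f₁ − f₂)/(f₁ + f₂).
v_s = 340 × (388 − 266)/(388 + 266) = 340 × 122/654 ≈ 63 m/s.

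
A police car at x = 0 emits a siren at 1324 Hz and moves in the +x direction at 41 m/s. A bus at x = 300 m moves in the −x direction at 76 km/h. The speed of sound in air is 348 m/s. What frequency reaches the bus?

76 km/h = 21.11 m/s.
The observer lies on the +x side, so the source is heading toward the observer and the observer is heading toward the source.
With source approaching and observer approaching, f' = f · (v + v_o)/(v − v_s).
f' = 1324 × (348 + 21.11)/(348 − 41) = 1324 × 369.11/307 ≈ 1592 Hz.

1592 Hz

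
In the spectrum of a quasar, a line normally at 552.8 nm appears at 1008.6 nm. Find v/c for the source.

0.538c

λ'/λ₀ = 1.8245 > 1 (redshift), so the source is receding.
λ'/λ₀ = √((1 + β)/(1 − β)) for a receding source ⇒ β = (r² − 1)/(r² + 1) with r = λ'/λ₀.
β = (3.3289 − 1)/(3.3289 + 1) ≈ 0.538.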